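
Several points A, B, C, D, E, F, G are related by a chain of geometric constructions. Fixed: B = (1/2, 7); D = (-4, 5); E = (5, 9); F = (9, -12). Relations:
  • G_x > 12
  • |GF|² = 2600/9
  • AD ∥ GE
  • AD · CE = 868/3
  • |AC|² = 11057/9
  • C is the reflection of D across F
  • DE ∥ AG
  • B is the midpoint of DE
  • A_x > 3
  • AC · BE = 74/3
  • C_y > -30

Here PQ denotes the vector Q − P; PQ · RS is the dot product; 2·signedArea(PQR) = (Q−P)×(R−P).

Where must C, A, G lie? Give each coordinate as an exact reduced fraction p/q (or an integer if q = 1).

1. C_x = 22  [C is the reflection of D across F]
2. C_y = -29  [C is the reflection of D across F]
   → C = (22, -29)
3. A_x = 10/3  [AD · CE = 868/3 ∩ AC · BE = 74/3]
4. A_y = 2/3  [AD · CE = 868/3 ∩ AC · BE = 74/3]
   → A = (10/3, 2/3)
5. G_x = 37/3  [AD ∥ GE ∩ DE ∥ AG]
6. G_y = 14/3  [AD ∥ GE ∩ DE ∥ AG]
   → G = (37/3, 14/3)

A = (10/3, 2/3)
C = (22, -29)
G = (37/3, 14/3)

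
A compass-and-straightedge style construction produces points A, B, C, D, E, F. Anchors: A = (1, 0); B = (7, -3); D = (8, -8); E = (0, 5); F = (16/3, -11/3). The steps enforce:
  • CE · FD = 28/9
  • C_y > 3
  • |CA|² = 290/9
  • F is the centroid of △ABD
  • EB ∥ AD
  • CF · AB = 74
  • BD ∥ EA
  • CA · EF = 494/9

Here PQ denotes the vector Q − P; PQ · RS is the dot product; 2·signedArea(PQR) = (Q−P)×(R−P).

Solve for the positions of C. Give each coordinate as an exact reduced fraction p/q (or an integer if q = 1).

C = (-10/3, 11/3)

1. C_x = -10/3  [CA · EF = 494/9 ∩ CF · AB = 74]
2. C_y = 11/3  [CA · EF = 494/9 ∩ CF · AB = 74]
   → C = (-10/3, 11/3)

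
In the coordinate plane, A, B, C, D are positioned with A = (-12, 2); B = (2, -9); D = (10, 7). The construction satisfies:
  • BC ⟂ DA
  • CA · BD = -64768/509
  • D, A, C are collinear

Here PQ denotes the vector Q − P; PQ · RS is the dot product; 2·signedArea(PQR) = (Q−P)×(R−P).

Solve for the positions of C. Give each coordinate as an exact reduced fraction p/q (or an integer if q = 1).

C = (-542/509, 2283/509)

1. C_x = -542/509  [D, A, C are collinear ∩ BC ⟂ DA]
2. C_y = 2283/509  [D, A, C are collinear ∩ BC ⟂ DA]
   → C = (-542/509, 2283/509)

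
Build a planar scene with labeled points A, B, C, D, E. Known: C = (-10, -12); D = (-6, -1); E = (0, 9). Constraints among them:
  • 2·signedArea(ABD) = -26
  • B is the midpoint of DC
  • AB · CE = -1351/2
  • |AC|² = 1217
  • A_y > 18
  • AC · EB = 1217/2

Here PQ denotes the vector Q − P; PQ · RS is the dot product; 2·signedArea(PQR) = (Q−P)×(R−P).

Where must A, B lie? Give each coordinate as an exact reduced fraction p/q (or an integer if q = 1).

A = (6, 19)
B = (-8, -13/2)

1. B_x = -8  [B is the midpoint of DC]
2. B_y = -13/2  [B is the midpoint of DC]
   → B = (-8, -13/2)
3. A_x = 6  [AC · EB = 1217/2 ∩ 2·signedArea(ABD) = -26]
4. A_y = 19  [AC · EB = 1217/2 ∩ 2·signedArea(ABD) = -26]
   → A = (6, 19)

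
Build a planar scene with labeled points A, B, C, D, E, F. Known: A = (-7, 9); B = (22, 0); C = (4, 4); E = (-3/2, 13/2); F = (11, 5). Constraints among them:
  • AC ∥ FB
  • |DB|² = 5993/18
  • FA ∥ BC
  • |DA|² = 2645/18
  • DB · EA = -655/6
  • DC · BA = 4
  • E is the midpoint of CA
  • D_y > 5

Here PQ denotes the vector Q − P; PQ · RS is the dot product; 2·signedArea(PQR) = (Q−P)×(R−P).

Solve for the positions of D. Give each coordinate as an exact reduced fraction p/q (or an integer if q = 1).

D = (9/2, 31/6)

1. D_x = 9/2  [DC · BA = 4 ∩ DB · EA = -655/6]
2. D_y = 31/6  [DC · BA = 4 ∩ DB · EA = -655/6]
   → D = (9/2, 31/6)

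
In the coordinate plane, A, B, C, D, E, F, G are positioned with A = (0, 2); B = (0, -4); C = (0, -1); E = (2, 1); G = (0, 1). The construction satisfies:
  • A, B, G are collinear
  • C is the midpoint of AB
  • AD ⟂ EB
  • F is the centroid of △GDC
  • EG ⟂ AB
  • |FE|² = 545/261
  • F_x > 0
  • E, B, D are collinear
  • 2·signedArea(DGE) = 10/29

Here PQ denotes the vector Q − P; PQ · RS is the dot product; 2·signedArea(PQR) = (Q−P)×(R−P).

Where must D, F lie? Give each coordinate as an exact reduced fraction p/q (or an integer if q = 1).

1. D_x = 60/29  [E, B, D are collinear ∩ AD ⟂ EB]
2. D_y = 34/29  [E, B, D are collinear ∩ AD ⟂ EB]
   → D = (60/29, 34/29)
3. F_x = 20/29  [F is the centroid of △GDC]
4. F_y = 34/87  [F is the centroid of △GDC]
   → F = (20/29, 34/87)

D = (60/29, 34/29)
F = (20/29, 34/87)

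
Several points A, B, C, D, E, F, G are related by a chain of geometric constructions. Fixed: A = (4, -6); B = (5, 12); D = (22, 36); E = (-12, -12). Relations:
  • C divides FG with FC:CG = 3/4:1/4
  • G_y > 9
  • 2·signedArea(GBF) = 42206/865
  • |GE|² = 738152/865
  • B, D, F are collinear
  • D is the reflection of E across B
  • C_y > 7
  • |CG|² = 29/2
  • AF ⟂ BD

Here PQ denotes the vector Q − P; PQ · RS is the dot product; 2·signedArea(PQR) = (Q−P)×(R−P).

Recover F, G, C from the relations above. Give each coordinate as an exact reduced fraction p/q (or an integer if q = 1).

1. F_x = -3308/865  [B, D, F are collinear ∩ AF ⟂ BD]
2. F_y = -396/865  [B, D, F are collinear ∩ AF ⟂ BD]
   → F = (-3308/865, -396/865)
3. G_x = 6394/865  [line 10776/865·x + -7633/865·y + -898/173 = 0 ∩ |GE|² = 738152/865]
4. G_y = 8518/865  [line 10776/865·x + -7633/865·y + -898/173 = 0 ∩ |GE|² = 738152/865]
   → G = (6394/865, 8518/865)
5. C_x = 7937/1730  [C divides FG with FC:CG = 3/4:1/4]
6. C_y = 12579/1730  [C divides FG with FC:CG = 3/4:1/4]
   → C = (7937/1730, 12579/1730)

C = (7937/1730, 12579/1730)
F = (-3308/865, -396/865)
G = (6394/865, 8518/865)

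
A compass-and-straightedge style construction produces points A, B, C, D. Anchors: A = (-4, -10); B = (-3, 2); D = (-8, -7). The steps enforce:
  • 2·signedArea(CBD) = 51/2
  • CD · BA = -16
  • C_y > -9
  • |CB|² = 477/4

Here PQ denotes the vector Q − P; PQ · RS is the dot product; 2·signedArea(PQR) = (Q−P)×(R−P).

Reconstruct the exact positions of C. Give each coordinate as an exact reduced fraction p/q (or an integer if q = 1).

C = (-6, -17/2)

1. C_x = -6  [CD · BA = -16 ∩ 2·signedArea(CBD) = 51/2]
2. C_y = -17/2  [CD · BA = -16 ∩ 2·signedArea(CBD) = 51/2]
   → C = (-6, -17/2)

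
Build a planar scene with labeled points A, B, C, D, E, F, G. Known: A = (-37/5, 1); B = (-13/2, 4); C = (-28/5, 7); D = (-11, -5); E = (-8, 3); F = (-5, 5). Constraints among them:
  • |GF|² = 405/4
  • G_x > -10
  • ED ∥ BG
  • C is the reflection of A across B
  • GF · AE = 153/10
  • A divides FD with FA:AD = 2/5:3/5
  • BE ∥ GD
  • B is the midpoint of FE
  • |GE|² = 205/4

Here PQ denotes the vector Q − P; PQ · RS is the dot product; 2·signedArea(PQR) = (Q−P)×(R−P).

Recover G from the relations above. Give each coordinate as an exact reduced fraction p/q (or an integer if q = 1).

1. G_x = -19/2  [BE ∥ GD ∩ ED ∥ BG]
2. G_y = -4  [BE ∥ GD ∩ ED ∥ BG]
   → G = (-19/2, -4)

G = (-19/2, -4)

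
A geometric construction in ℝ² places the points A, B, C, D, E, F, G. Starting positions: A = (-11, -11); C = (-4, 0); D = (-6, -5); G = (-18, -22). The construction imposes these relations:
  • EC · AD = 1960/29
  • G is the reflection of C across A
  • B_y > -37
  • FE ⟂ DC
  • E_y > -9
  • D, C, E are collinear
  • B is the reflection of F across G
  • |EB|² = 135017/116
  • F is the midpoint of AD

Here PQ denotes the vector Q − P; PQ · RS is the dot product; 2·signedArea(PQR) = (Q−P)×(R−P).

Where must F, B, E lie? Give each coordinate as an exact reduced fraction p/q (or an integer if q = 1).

B = (-55/2, -36)
E = (-214/29, -245/29)
F = (-17/2, -8)

1. F_x = -17/2  [F is the midpoint of AD]
2. F_y = -8  [F is the midpoint of AD]
   → F = (-17/2, -8)
3. B_x = -55/2  [B is the reflection of F across G]
4. B_y = -36  [B is the reflection of F across G]
   → B = (-55/2, -36)
5. E_x = -214/29  [D, C, E are collinear ∩ FE ⟂ DC]
6. E_y = -245/29  [D, C, E are collinear ∩ FE ⟂ DC]
   → E = (-214/29, -245/29)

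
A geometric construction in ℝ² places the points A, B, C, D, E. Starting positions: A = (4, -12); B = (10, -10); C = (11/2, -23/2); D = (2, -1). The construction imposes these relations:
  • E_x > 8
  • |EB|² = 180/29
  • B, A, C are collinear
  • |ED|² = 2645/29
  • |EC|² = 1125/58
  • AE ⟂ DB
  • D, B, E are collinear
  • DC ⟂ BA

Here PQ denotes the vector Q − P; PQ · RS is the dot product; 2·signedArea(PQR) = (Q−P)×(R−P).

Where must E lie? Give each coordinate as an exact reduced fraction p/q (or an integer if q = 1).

1. E_x = 242/29  [D, B, E are collinear ∩ AE ⟂ DB]
2. E_y = -236/29  [D, B, E are collinear ∩ AE ⟂ DB]
   → E = (242/29, -236/29)

E = (242/29, -236/29)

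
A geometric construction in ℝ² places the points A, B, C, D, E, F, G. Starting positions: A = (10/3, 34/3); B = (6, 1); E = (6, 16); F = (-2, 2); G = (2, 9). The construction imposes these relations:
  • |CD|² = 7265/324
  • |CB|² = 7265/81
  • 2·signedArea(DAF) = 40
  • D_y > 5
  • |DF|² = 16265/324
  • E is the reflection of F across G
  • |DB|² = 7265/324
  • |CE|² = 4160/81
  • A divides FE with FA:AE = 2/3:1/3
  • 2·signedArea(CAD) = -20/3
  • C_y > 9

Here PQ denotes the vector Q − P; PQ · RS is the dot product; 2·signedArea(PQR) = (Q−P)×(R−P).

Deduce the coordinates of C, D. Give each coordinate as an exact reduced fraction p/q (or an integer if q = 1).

1. D_x = 38/9  [line 28/3·x + -16/3·y + -32/3 = 0 ∩ |DB|² = 7265/324]
2. D_y = 97/18  [line 28/3·x + -16/3·y + -32/3 = 0 ∩ |DB|² = 7265/324]
   → D = (38/9, 97/18)
3. C_x = 22/9  [line 107/18·x + 8/9·y + -209/9 = 0 ∩ |CB|² = 7265/81]
4. C_y = 88/9  [line 107/18·x + 8/9·y + -209/9 = 0 ∩ |CB|² = 7265/81]
   → C = (22/9, 88/9)

C = (22/9, 88/9)
D = (38/9, 97/18)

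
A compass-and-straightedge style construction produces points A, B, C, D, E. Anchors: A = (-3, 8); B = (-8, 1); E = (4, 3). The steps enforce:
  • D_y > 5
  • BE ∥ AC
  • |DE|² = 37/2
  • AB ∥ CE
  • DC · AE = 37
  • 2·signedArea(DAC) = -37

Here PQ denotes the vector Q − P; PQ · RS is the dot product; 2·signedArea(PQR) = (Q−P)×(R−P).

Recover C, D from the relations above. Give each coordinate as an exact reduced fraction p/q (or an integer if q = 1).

1. C_x = 9  [AB ∥ CE ∩ BE ∥ AC]
2. C_y = 10  [AB ∥ CE ∩ BE ∥ AC]
   → C = (9, 10)
3. D_x = 1/2  [2·signedArea(DAC) = -37 ∩ DC · AE = 37]
4. D_y = 11/2  [2·signedArea(DAC) = -37 ∩ DC · AE = 37]
   → D = (1/2, 11/2)

C = (9, 10)
D = (1/2, 11/2)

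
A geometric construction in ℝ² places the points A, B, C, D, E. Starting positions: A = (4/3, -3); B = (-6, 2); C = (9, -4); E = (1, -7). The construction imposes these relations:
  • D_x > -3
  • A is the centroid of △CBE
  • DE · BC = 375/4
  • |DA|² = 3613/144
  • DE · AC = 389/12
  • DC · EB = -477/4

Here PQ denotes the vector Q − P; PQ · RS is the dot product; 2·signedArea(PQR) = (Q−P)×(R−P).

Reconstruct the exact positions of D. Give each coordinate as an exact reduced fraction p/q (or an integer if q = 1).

1. D_x = -9/4  [DE · BC = 375/4 ∩ DC · EB = -477/4]
2. D_y = 1/2  [DE · BC = 375/4 ∩ DC · EB = -477/4]
   → D = (-9/4, 1/2)

D = (-9/4, 1/2)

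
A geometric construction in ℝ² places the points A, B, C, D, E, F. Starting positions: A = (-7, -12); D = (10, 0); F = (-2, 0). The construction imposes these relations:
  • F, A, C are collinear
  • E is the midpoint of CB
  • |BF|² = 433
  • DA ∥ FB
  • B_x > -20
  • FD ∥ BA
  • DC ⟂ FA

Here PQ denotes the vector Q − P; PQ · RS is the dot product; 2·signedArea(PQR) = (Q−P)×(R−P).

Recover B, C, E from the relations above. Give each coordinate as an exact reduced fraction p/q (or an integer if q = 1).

1. B_x = -19  [FD ∥ BA ∩ DA ∥ FB]
2. B_y = -12  [FD ∥ BA ∩ DA ∥ FB]
   → B = (-19, -12)
3. C_x = -38/169  [F, A, C are collinear ∩ DC ⟂ FA]
4. C_y = 720/169  [F, A, C are collinear ∩ DC ⟂ FA]
   → C = (-38/169, 720/169)
5. E_x = -3249/338  [E is the midpoint of CB]
6. E_y = -654/169  [E is the midpoint of CB]
   → E = (-3249/338, -654/169)

B = (-19, -12)
C = (-38/169, 720/169)
E = (-3249/338, -654/169)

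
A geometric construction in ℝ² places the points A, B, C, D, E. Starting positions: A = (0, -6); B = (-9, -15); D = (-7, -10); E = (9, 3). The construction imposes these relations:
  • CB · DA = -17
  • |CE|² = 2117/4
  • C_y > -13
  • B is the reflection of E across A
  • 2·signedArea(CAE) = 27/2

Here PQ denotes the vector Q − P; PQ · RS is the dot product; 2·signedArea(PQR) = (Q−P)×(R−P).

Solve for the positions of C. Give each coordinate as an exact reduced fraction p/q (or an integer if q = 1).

1. C_x = -8  [2·signedArea(CAE) = 27/2 ∩ CB · DA = -17]
2. C_y = -25/2  [2·signedArea(CAE) = 27/2 ∩ CB · DA = -17]
   → C = (-8, -25/2)

C = (-8, -25/2)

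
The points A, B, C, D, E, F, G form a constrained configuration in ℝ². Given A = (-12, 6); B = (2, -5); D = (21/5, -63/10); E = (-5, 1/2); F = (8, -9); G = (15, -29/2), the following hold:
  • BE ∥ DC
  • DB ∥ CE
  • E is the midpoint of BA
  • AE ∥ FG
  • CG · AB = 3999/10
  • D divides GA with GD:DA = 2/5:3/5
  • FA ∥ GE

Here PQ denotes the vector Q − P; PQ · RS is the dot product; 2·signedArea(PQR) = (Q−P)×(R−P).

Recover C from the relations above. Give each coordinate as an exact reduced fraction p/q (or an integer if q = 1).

C = (-14/5, -4/5)

1. C_x = -14/5  [DB ∥ CE ∩ BE ∥ DC]
2. C_y = -4/5  [DB ∥ CE ∩ BE ∥ DC]
   → C = (-14/5, -4/5)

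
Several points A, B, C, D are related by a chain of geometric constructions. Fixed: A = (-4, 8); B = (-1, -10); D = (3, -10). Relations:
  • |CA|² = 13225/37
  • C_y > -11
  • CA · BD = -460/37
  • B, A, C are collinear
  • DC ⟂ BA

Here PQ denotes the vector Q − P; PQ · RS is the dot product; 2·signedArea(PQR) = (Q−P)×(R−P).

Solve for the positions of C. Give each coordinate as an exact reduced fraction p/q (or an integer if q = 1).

C = (-33/37, -394/37)

1. C_x = -33/37  [B, A, C are collinear ∩ DC ⟂ BA]
2. C_y = -394/37  [B, A, C are collinear ∩ DC ⟂ BA]
   → C = (-33/37, -394/37)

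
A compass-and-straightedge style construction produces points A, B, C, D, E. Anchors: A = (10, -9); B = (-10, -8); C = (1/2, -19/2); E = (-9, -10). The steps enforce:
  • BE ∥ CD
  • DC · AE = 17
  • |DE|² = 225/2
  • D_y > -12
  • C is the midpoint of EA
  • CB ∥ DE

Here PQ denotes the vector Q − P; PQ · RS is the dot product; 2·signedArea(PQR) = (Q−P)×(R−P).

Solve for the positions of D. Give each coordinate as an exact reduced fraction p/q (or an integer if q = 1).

1. D_x = 3/2  [CB ∥ DE ∩ BE ∥ CD]
2. D_y = -23/2  [CB ∥ DE ∩ BE ∥ CD]
   → D = (3/2, -23/2)

D = (3/2, -23/2)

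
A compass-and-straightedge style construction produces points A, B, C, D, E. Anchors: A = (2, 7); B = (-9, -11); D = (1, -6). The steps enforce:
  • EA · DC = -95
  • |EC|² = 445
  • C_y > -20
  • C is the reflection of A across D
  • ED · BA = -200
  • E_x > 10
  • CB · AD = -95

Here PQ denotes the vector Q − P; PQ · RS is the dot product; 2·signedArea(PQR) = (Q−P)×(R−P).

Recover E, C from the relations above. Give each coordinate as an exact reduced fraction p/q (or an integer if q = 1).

1. C_x = 0  [C is the reflection of A across D]
2. C_y = -19  [C is the reflection of A across D]
   → C = (0, -19)
3. E_x = 11  [ED · BA = -200 ∩ EA · DC = -95]
4. E_y = -1  [ED · BA = -200 ∩ EA · DC = -95]
   → E = (11, -1)

C = (0, -19)
E = (11, -1)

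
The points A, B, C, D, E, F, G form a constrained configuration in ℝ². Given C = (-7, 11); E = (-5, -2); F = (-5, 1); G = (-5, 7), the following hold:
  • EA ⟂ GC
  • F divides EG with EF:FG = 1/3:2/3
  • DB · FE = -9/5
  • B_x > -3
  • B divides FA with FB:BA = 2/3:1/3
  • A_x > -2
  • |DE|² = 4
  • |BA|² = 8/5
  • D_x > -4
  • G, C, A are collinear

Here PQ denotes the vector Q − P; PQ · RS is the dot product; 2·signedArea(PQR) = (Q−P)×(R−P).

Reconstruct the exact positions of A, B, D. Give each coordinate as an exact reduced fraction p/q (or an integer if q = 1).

A = (-7/5, -1/5)
B = (-13/5, 1/5)
D = (-19/5, -2/5)

1. A_x = -7/5  [G, C, A are collinear ∩ EA ⟂ GC]
2. A_y = -1/5  [G, C, A are collinear ∩ EA ⟂ GC]
   → A = (-7/5, -1/5)
3. B_x = -13/5  [B divides FA with FB:BA = 2/3:1/3]
4. B_y = 1/5  [B divides FA with FB:BA = 2/3:1/3]
   → B = (-13/5, 1/5)
5. D_y = -2/5  [DB · FE = -9/5]
6. D_x = -19/5  [|DE|² = 4]
   → D = (-19/5, -2/5)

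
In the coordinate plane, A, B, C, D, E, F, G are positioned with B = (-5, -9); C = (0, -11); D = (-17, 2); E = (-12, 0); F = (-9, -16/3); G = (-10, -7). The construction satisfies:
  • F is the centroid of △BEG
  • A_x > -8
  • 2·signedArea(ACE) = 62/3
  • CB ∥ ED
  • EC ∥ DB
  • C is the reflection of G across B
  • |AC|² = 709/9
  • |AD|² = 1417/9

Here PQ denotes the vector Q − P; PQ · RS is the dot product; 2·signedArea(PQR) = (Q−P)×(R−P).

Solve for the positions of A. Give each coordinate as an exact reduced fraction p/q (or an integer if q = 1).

1. A_x = -22/3  [line -11·x + -12·y + -458/3 = 0 ∩ |AD|² = 1417/9]
2. A_y = -6  [line -11·x + -12·y + -458/3 = 0 ∩ |AD|² = 1417/9]
   → A = (-22/3, -6)

A = (-22/3, -6)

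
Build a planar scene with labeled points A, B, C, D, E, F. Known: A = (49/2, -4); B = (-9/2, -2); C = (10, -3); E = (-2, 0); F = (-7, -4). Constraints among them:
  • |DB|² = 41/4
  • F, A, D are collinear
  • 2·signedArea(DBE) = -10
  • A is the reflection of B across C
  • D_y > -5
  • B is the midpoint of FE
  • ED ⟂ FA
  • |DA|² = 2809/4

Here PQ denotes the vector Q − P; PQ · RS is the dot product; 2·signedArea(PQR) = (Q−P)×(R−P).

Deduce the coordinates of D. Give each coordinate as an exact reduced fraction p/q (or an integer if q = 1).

1. D_x = -2  [F, A, D are collinear ∩ ED ⟂ FA]
2. D_y = -4  [F, A, D are collinear ∩ ED ⟂ FA]
   → D = (-2, -4)

D = (-2, -4)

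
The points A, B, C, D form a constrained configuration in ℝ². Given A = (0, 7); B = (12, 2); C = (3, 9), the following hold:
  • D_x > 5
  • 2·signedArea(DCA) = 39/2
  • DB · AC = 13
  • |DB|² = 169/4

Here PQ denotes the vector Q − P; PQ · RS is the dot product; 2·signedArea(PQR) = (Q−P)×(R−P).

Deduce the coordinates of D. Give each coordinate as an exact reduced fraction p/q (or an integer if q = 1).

1. D_x = 6  [DB · AC = 13 ∩ 2·signedArea(DCA) = 39/2]
2. D_y = 9/2  [DB · AC = 13 ∩ 2·signedArea(DCA) = 39/2]
   → D = (6, 9/2)

D = (6, 9/2)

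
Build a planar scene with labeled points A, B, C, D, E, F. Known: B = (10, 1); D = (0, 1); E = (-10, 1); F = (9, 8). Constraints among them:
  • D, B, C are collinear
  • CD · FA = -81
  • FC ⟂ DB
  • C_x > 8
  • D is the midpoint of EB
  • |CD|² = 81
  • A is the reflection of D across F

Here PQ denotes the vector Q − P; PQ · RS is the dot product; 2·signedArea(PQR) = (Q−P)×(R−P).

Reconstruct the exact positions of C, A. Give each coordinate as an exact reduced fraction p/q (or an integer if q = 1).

1. C_x = 9  [D, B, C are collinear ∩ FC ⟂ DB]
2. C_y = 1  [D, B, C are collinear ∩ FC ⟂ DB]
   → C = (9, 1)
3. A_x = 18  [A is the reflection of D across F]
4. A_y = 15  [A is the reflection of D across F]
   → A = (18, 15)

A = (18, 15)
C = (9, 1)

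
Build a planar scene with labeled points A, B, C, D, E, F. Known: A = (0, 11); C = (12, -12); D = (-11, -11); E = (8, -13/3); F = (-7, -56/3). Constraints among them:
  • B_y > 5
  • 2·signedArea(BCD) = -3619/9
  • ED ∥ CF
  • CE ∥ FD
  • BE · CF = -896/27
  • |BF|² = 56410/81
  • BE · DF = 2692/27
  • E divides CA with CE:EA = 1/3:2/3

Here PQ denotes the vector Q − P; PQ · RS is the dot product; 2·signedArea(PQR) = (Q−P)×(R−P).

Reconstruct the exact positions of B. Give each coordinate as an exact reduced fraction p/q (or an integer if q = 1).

B = (8/3, 53/9)

1. B_x = 8/3  [BE · DF = 2692/27 ∩ 2·signedArea(BCD) = -3619/9]
2. B_y = 53/9  [BE · DF = 2692/27 ∩ 2·signedArea(BCD) = -3619/9]
   → B = (8/3, 53/9)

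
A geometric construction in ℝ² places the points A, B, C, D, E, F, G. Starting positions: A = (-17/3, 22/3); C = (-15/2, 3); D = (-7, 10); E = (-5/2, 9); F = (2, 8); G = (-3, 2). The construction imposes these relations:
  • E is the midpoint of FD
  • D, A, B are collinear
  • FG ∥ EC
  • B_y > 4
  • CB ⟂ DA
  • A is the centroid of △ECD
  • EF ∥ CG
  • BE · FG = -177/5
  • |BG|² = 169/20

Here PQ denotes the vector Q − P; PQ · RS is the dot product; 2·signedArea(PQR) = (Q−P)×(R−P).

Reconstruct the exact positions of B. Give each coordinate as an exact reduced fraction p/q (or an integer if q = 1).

B = (-43/10, 23/5)

1. B_x = -43/10  [D, A, B are collinear ∩ CB ⟂ DA]
2. B_y = 23/5  [D, A, B are collinear ∩ CB ⟂ DA]
   → B = (-43/10, 23/5)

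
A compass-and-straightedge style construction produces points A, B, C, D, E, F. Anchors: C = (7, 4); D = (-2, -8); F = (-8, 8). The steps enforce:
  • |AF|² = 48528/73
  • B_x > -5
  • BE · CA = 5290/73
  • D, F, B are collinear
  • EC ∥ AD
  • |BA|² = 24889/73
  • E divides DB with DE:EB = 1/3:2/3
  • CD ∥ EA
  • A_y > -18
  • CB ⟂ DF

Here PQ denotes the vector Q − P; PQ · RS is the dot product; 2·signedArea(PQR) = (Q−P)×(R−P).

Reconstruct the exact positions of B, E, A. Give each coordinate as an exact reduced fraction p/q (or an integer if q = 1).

1. B_x = -353/73  [D, F, B are collinear ∩ CB ⟂ DF]
2. B_y = -32/73  [D, F, B are collinear ∩ CB ⟂ DF]
   → B = (-353/73, -32/73)
3. E_x = -215/73  [E divides DB with DE:EB = 1/3:2/3]
4. E_y = -400/73  [E divides DB with DE:EB = 1/3:2/3]
   → E = (-215/73, -400/73)
5. A_x = -872/73  [EC ∥ AD ∩ CD ∥ EA]
6. A_y = -1276/73  [EC ∥ AD ∩ CD ∥ EA]
   → A = (-872/73, -1276/73)

A = (-872/73, -1276/73)
B = (-353/73, -32/73)
E = (-215/73, -400/73)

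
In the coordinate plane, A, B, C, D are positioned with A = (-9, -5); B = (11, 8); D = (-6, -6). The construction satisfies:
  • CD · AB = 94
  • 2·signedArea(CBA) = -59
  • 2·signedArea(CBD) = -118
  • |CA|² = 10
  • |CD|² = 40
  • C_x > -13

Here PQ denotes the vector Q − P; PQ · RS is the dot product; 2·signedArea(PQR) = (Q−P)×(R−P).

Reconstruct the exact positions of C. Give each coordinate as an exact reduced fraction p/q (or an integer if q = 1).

C = (-12, -4)

1. C_x = -12  [2·signedArea(CBA) = -59 ∩ CD · AB = 94]
2. C_y = -4  [2·signedArea(CBA) = -59 ∩ CD · AB = 94]
   → C = (-12, -4)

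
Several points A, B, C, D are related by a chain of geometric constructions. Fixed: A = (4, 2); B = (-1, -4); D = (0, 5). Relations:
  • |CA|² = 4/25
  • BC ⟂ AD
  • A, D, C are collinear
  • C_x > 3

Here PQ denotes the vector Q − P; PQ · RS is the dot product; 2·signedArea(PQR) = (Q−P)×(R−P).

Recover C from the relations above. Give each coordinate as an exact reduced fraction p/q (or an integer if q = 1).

C = (92/25, 56/25)

1. C_x = 92/25  [A, D, C are collinear ∩ BC ⟂ AD]
2. C_y = 56/25  [A, D, C are collinear ∩ BC ⟂ AD]
   → C = (92/25, 56/25)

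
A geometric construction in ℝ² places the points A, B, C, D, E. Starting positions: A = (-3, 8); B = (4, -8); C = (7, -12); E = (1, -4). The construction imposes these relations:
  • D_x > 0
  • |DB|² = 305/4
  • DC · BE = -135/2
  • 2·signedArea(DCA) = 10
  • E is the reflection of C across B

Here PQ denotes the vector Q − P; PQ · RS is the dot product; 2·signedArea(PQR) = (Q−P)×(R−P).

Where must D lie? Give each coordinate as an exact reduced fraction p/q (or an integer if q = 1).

1. D_x = 1/2  [DC · BE = -135/2 ∩ 2·signedArea(DCA) = 10]
2. D_y = 0  [DC · BE = -135/2 ∩ 2·signedArea(DCA) = 10]
   → D = (1/2, 0)

D = (1/2, 0)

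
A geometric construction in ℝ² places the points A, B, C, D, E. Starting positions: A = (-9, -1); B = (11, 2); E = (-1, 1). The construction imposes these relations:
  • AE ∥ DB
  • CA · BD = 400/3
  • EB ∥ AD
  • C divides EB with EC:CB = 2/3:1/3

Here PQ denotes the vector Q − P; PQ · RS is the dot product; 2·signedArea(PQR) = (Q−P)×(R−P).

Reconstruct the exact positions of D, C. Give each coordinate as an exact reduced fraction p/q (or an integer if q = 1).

1. D_x = 3  [AE ∥ DB ∩ EB ∥ AD]
2. D_y = 0  [AE ∥ DB ∩ EB ∥ AD]
   → D = (3, 0)
3. C_x = 7  [C divides EB with EC:CB = 2/3:1/3]
4. C_y = 5/3  [C divides EB with EC:CB = 2/3:1/3]
   → C = (7, 5/3)

C = (7, 5/3)
D = (3, 0)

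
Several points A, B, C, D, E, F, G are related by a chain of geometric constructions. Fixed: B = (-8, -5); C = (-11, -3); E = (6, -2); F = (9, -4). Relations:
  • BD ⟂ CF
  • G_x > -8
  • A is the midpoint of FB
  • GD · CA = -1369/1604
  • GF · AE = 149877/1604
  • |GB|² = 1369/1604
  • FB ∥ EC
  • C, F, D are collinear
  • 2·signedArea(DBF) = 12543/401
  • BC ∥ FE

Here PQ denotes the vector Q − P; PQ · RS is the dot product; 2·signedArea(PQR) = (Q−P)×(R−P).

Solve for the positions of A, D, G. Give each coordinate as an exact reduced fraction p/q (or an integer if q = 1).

A = (1/2, -9/2)
D = (-3171/401, -1265/401)
G = (-6379/802, -1635/401)

1. A_x = 1/2  [A is the midpoint of FB]
2. A_y = -9/2  [A is the midpoint of FB]
   → A = (1/2, -9/2)
3. D_x = -3171/401  [C, F, D are collinear ∩ BD ⟂ CF]
4. D_y = -1265/401  [C, F, D are collinear ∩ BD ⟂ CF]
   → D = (-3171/401, -1265/401)
5. G_x = -6379/802  [GD · CA = -1369/1604 ∩ GF · AE = 149877/1604]
6. G_y = -1635/401  [GD · CA = -1369/1604 ∩ GF · AE = 149877/1604]
   → G = (-6379/802, -1635/401)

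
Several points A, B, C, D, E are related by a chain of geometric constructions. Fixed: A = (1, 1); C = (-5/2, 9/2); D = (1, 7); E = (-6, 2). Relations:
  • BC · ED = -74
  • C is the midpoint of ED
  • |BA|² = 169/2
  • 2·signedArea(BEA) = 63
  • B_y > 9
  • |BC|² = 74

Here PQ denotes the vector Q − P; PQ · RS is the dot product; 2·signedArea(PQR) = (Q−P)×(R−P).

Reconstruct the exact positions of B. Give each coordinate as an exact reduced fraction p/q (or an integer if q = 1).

1. B_x = 9/2  [BC · ED = -74 ∩ 2·signedArea(BEA) = 63]
2. B_y = 19/2  [BC · ED = -74 ∩ 2·signedArea(BEA) = 63]
   → B = (9/2, 19/2)

B = (9/2, 19/2)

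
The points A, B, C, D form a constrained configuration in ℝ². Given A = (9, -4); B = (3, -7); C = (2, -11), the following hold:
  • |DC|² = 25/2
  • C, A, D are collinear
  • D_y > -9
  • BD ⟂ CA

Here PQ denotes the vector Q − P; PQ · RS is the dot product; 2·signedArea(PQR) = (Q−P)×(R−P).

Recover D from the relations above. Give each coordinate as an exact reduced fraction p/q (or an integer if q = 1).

1. D_x = 9/2  [C, A, D are collinear ∩ BD ⟂ CA]
2. D_y = -17/2  [C, A, D are collinear ∩ BD ⟂ CA]
   → D = (9/2, -17/2)

D = (9/2, -17/2)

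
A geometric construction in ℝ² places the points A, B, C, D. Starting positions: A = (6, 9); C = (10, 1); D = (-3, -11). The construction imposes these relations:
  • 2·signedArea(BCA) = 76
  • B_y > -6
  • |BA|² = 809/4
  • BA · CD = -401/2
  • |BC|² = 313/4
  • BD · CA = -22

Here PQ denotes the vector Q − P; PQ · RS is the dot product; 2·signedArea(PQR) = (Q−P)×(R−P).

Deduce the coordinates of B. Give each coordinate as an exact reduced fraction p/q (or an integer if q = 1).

B = (7/2, -5)

1. B_x = 7/2  [BD · CA = -22 ∩ 2·signedArea(BCA) = 76]
2. B_y = -5  [BD · CA = -22 ∩ 2·signedArea(BCA) = 76]
   → B = (7/2, -5)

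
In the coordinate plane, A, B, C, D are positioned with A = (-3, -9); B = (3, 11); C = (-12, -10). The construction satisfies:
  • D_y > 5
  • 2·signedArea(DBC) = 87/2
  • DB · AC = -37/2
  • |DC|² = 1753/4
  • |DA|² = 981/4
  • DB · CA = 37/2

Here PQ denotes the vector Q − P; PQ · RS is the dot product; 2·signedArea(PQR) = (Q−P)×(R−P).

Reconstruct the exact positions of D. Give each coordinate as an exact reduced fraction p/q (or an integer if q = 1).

D = (3/2, 6)

1. D_x = 3/2  [2·signedArea(DBC) = 87/2 ∩ DB · CA = 37/2]
2. D_y = 6  [2·signedArea(DBC) = 87/2 ∩ DB · CA = 37/2]
   → D = (3/2, 6)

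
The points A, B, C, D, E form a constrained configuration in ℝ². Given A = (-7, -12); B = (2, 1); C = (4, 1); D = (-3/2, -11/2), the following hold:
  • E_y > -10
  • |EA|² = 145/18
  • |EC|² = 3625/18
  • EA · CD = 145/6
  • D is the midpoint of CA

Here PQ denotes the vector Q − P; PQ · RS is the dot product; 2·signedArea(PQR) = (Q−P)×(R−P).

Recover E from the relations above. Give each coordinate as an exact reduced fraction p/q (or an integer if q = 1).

1. E_x = -31/6  [line 11/2·x + 13/2·y + 277/3 = 0 ∩ |EA|² = 145/18]
2. E_y = -59/6  [line 11/2·x + 13/2·y + 277/3 = 0 ∩ |EA|² = 145/18]
   → E = (-31/6, -59/6)

E = (-31/6, -59/6)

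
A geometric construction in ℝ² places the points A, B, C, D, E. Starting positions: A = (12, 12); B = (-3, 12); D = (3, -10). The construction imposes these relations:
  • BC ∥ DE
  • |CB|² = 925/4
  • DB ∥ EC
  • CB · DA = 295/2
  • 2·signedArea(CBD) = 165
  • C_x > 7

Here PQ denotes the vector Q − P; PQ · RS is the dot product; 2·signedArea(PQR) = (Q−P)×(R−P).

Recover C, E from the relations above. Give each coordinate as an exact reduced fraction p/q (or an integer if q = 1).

C = (15/2, 1)
E = (27/2, -21)

1. C_x = 15/2  [CB · DA = 295/2 ∩ 2·signedArea(CBD) = 165]
2. C_y = 1  [CB · DA = 295/2 ∩ 2·signedArea(CBD) = 165]
   → C = (15/2, 1)
3. E_x = 27/2  [DB ∥ EC ∩ BC ∥ DE]
4. E_y = -21  [DB ∥ EC ∩ BC ∥ DE]
   → E = (27/2, -21)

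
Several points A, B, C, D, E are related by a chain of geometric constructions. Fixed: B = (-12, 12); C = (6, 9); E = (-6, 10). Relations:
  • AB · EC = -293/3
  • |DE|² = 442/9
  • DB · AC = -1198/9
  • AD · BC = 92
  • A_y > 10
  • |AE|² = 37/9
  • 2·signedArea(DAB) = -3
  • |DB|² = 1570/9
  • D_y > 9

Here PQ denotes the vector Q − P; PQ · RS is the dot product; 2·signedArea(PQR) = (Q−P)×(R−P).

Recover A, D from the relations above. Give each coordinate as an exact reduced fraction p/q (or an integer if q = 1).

1. A_x = -4  [line -12·x + 1·y + -175/3 = 0 ∩ |AE|² = 37/9]
2. A_y = 31/3  [line -12·x + 1·y + -175/3 = 0 ∩ |AE|² = 37/9]
   → A = (-4, 31/3)
3. D_x = 1  [AD · BC = 92 ∩ 2·signedArea(DAB) = -3]
4. D_y = 29/3  [AD · BC = 92 ∩ 2·signedArea(DAB) = -3]
   → D = (1, 29/3)

A = (-4, 31/3)
D = (1, 29/3)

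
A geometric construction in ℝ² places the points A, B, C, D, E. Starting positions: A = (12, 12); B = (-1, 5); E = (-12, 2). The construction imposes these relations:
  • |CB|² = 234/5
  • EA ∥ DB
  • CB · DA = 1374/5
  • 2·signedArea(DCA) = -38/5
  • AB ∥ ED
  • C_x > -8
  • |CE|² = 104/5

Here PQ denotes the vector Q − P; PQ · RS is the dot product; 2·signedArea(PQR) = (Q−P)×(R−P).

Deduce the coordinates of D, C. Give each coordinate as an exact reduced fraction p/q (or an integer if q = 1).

1. D_x = -25  [EA ∥ DB ∩ AB ∥ ED]
2. D_y = -5  [EA ∥ DB ∩ AB ∥ ED]
   → D = (-25, -5)
3. C_x = -38/5  [CB · DA = 1374/5 ∩ 2·signedArea(DCA) = -38/5]
4. C_y = 16/5  [CB · DA = 1374/5 ∩ 2·signedArea(DCA) = -38/5]
   → C = (-38/5, 16/5)

C = (-38/5, 16/5)
D = (-25, -5)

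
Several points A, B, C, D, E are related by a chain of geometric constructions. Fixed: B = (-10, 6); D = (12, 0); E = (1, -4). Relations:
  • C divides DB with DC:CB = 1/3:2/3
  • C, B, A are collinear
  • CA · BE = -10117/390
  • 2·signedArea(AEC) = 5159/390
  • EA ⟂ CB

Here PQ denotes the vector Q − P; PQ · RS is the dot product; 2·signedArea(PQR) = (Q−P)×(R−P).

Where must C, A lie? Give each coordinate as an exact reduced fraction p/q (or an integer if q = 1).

1. C_x = 14/3  [C divides DB with DC:CB = 1/3:2/3]
2. C_y = 2  [C divides DB with DC:CB = 1/3:2/3]
   → C = (14/3, 2)
3. A_x = 361/130  [C, B, A are collinear ∩ EA ⟂ CB]
4. A_y = 327/130  [C, B, A are collinear ∩ EA ⟂ CB]
   → A = (361/130, 327/130)

A = (361/130, 327/130)
C = (14/3, 2)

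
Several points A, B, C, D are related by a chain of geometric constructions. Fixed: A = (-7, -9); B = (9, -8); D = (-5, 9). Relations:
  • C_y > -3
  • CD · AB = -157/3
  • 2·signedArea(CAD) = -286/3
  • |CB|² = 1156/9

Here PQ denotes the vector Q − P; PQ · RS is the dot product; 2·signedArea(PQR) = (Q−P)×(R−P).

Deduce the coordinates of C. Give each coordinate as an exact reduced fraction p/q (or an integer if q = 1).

C = (-1, -8/3)

1. C_x = -1  [2·signedArea(CAD) = -286/3 ∩ CD · AB = -157/3]
2. C_y = -8/3  [2·signedArea(CAD) = -286/3 ∩ CD · AB = -157/3]
   → C = (-1, -8/3)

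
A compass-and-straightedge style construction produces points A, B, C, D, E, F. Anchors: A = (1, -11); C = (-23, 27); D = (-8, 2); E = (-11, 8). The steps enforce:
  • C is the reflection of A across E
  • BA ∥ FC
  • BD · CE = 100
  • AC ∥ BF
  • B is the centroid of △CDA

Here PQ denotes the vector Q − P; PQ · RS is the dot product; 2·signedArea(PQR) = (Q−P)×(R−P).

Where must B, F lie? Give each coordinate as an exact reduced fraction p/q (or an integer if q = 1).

1. B_x = -10  [B is the centroid of △CDA]
2. B_y = 6  [B is the centroid of △CDA]
   → B = (-10, 6)
3. F_x = -34  [BA ∥ FC ∩ AC ∥ BF]
4. F_y = 44  [BA ∥ FC ∩ AC ∥ BF]
   → F = (-34, 44)

B = (-10, 6)
F = (-34, 44)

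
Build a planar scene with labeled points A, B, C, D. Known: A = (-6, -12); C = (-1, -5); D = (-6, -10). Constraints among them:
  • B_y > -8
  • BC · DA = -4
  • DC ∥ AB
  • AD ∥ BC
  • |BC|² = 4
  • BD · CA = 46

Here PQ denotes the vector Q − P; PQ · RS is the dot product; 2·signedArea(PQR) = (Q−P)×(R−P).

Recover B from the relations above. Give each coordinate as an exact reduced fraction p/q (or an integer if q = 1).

1. B_x = -1  [AD ∥ BC ∩ DC ∥ AB]
2. B_y = -7  [AD ∥ BC ∩ DC ∥ AB]
   → B = (-1, -7)

B = (-1, -7)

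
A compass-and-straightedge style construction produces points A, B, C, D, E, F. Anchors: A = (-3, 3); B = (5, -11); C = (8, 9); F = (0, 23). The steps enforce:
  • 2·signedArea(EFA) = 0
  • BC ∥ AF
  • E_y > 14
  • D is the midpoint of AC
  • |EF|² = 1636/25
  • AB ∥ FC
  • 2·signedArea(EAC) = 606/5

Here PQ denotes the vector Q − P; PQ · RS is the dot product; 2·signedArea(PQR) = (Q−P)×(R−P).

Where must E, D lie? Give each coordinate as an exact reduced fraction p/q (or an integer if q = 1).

D = (5/2, 6)
E = (-6/5, 15)

1. E_x = -6/5  [2·signedArea(EFA) = 0 ∩ 2·signedArea(EAC) = 606/5]
2. E_y = 15  [2·signedArea(EFA) = 0 ∩ 2·signedArea(EAC) = 606/5]
   → E = (-6/5, 15)
3. D_x = 5/2  [D is the midpoint of AC]
4. D_y = 6  [D is the midpoint of AC]
   → D = (5/2, 6)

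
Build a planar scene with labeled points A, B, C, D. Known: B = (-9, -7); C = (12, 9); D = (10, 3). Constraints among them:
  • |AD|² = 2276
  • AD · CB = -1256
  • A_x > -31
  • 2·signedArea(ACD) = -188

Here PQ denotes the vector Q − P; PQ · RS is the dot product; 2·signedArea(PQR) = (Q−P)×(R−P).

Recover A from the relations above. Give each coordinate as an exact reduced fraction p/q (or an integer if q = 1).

A = (-30, -23)

1. A_x = -30  [AD · CB = -1256 ∩ 2·signedArea(ACD) = -188]
2. A_y = -23  [AD · CB = -1256 ∩ 2·signedArea(ACD) = -188]
   → A = (-30, -23)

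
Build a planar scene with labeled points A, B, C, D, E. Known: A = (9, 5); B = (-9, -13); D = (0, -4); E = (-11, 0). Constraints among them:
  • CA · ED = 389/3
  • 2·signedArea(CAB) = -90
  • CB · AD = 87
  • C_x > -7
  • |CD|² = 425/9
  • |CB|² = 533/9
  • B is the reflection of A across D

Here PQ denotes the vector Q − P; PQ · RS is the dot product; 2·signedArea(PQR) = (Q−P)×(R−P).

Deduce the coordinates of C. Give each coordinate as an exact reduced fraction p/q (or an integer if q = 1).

1. C_x = -20/3  [2·signedArea(CAB) = -90 ∩ CA · ED = 389/3]
2. C_y = -17/3  [2·signedArea(CAB) = -90 ∩ CA · ED = 389/3]
   → C = (-20/3, -17/3)

C = (-20/3, -17/3)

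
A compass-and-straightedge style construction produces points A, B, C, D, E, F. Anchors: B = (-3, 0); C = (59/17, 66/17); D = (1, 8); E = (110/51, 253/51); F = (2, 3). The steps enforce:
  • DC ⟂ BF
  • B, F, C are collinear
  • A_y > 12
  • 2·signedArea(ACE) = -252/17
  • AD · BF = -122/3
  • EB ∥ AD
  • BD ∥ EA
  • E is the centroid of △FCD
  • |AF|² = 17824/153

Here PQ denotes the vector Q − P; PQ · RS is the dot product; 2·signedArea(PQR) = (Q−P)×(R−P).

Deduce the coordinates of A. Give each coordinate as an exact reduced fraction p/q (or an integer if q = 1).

1. A_x = 314/51  [EB ∥ AD ∩ BD ∥ EA]
2. A_y = 661/51  [EB ∥ AD ∩ BD ∥ EA]
   → A = (314/51, 661/51)

A = (314/51, 661/51)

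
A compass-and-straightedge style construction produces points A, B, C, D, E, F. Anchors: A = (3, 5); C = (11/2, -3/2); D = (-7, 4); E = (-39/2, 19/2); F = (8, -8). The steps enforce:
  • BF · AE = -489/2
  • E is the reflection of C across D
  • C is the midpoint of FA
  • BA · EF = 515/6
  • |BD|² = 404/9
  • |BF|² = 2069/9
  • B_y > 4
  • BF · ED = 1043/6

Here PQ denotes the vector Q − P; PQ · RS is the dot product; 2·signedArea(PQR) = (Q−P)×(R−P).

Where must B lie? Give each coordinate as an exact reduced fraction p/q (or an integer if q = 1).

1. B_x = -1/3  [BF · ED = 1043/6 ∩ BF · AE = -489/2]
2. B_y = 14/3  [BF · ED = 1043/6 ∩ BF · AE = -489/2]
   → B = (-1/3, 14/3)

B = (-1/3, 14/3)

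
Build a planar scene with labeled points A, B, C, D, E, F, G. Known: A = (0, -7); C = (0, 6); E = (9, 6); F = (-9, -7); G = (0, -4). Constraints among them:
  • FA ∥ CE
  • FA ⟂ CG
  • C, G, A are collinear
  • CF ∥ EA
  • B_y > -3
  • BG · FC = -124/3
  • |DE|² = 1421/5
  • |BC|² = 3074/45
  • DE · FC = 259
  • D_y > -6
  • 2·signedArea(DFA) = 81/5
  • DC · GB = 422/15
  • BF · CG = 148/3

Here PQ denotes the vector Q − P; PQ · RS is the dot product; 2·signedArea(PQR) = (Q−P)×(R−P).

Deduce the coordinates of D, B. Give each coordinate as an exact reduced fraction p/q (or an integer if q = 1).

B = (9/5, -31/15)
D = (-18/5, -26/5)

1. D_x = -18/5  [2·signedArea(DFA) = 81/5 ∩ DE · FC = 259]
2. D_y = -26/5  [2·signedArea(DFA) = 81/5 ∩ DE · FC = 259]
   → D = (-18/5, -26/5)
3. B_x = 9/5  [BG · FC = -124/3 ∩ DC · GB = 422/15]
4. B_y = -31/15  [BG · FC = -124/3 ∩ DC · GB = 422/15]
   → B = (9/5, -31/15)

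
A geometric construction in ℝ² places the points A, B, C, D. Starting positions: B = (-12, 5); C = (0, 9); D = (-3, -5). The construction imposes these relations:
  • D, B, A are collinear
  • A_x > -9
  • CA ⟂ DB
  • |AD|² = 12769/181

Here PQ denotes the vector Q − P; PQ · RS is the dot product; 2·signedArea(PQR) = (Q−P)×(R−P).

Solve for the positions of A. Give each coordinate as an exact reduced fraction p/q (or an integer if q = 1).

A = (-1560/181, 225/181)

1. A_x = -1560/181  [D, B, A are collinear ∩ CA ⟂ DB]
2. A_y = 225/181  [D, B, A are collinear ∩ CA ⟂ DB]
   → A = (-1560/181, 225/181)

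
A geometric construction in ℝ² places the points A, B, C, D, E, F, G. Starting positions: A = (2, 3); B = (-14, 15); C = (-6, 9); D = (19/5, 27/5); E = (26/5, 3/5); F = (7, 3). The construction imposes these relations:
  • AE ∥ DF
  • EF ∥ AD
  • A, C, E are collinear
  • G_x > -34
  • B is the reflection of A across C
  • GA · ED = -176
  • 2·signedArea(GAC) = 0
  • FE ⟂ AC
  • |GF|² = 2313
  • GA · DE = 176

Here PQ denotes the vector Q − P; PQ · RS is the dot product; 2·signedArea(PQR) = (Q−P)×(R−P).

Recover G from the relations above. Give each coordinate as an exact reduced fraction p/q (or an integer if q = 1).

G = (-166/5, 147/5)

1. G_x = -166/5  [2·signedArea(GAC) = 0 ∩ GA · ED = -176]
2. G_y = 147/5  [2·signedArea(GAC) = 0 ∩ GA · ED = -176]
   → G = (-166/5, 147/5)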